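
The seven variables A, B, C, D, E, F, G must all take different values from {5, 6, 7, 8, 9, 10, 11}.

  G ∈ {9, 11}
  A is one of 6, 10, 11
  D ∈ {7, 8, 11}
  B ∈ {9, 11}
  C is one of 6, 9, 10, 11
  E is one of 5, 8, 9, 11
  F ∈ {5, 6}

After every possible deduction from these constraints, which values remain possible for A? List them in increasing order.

6, 10

The 7 variables draw from only 7 values {5, 6, 7, 8, 9, 10, 11}, so each is used; only D can be 7, hence D = 7.
The 6 still-open variables together cover exactly {5, 6, 8, 9, 10, 11} — 6 values for 6 variables — and 8 appears only in E's list, so E = 8.
The 5 still-open variables together cover exactly {5, 6, 9, 10, 11} — 5 values for 5 variables — and 5 appears only in F's list, so F = 5.
B and G between them cover only {9, 11} — a naked pair. Remove those values from A, C.
No further eliminations apply; A can still be any of 6, 10.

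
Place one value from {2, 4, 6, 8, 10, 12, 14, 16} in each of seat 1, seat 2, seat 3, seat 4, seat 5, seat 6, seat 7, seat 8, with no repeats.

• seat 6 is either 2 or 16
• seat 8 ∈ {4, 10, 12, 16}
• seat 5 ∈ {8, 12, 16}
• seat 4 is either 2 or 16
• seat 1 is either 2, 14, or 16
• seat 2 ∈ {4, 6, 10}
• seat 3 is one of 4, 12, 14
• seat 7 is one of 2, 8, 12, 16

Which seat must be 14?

Among the 8 variables, 6 fits only seat 2 (and all 8 values in {2, 4, 6, 8, 10, 12, 14, 16} must be used), so seat 2 = 6.
Among the 7 still-open variables, 10 fits only seat 8 (and all 7 values in {2, 4, 8, 10, 12, 14, 16} must be used), so seat 8 = 10.
Among the 6 still-open variables, 4 fits only seat 3 (and all 6 values in {2, 4, 8, 12, 14, 16} must be used), so seat 3 = 4.
The 5 still-open variables together cover exactly {2, 8, 12, 14, 16} — 5 values for 5 variables — and 14 appears only in seat 1's list, so seat 1 = 14.

seat 1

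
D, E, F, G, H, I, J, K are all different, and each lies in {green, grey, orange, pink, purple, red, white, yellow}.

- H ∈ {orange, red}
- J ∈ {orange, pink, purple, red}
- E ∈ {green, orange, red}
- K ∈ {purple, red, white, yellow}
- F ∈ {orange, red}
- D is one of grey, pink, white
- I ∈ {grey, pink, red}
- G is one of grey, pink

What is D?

The 8 variables together cover exactly {green, grey, orange, pink, purple, red, white, yellow} — 8 values for 8 variables — and green appears only in E's list, so E = green.
Among the 7 still-open variables, yellow fits only K (and all 7 values in {grey, orange, pink, purple, red, white, yellow} must be used), so K = yellow.
The 6 still-open variables draw from only 6 values {grey, orange, pink, purple, red, white}, so each is used; only J can be purple, hence J = purple.
The 5 still-open variables draw from only 5 values {grey, orange, pink, red, white}, so each is used; only D can be white, hence D = white.

white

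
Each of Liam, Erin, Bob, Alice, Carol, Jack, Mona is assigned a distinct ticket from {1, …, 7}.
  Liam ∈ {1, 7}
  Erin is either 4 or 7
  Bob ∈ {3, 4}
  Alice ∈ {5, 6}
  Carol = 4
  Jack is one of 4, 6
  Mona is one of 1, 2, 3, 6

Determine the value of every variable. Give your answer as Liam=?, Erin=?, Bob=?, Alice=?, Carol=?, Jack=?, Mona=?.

Carol's domain is down to {4}, so Carol = 4. So Erin, Bob, Jack can't be 4.
Jack must be 6 (only option left). So Alice, Mona can't be 6.
That leaves Erin = 7. So Liam can't be 7.
Bob's domain is down to {3}, so Bob = 3. Remove 3 from Mona.
Alice has just one choice, so Alice = 5.
Liam has just one choice, so Liam = 1. Remove 1 from Mona.
Mona has just one choice, so Mona = 2.

Liam=1, Erin=7, Bob=3, Alice=5, Carol=4, Jack=6, Mona=2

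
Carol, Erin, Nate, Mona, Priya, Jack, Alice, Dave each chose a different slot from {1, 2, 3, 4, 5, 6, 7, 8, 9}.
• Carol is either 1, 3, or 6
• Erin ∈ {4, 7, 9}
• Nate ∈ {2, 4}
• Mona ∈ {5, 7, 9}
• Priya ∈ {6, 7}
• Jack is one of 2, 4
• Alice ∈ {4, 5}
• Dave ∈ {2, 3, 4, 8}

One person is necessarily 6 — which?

Nate and Jack between them cover only {2, 4} — a naked pair. Remove those values from Erin, Alice, Dave.
Alice has just one choice, so Alice = 5. Eliminate 5 elsewhere: Mona.
Erin and Mona share exactly the 2 values {7, 9}; by pigeonhole those values go to them, so strike 7, 9 from Priya.
So 6 goes to Priya.

Priya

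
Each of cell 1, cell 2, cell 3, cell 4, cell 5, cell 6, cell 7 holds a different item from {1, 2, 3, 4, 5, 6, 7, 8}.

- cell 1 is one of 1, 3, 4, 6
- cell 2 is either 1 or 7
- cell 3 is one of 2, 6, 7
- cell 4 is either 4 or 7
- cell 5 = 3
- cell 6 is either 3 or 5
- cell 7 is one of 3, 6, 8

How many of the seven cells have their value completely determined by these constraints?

2

cell 5 has just one choice, so cell 5 = 3. So cell 1, cell 6, cell 7 can't be 3.
cell 6 has just one choice, so cell 6 = 5.
Determined: cell 5=3, cell 6=5. The other cells each still have more than one consistent value. That makes 2.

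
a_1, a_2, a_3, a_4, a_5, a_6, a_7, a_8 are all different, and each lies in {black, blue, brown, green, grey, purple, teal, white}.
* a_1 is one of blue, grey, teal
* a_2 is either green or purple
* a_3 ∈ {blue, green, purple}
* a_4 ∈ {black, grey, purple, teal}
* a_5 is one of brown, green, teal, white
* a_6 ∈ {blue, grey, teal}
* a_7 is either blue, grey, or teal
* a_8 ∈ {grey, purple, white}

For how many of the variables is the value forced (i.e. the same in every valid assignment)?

3

Among the 8 variables, black fits only a_4 (and all 8 values in {black, blue, brown, green, grey, purple, teal, white} must be used), so a_4 = black.
The 7 still-open variables together cover exactly {blue, brown, green, grey, purple, teal, white} — 7 values for 7 variables — and brown appears only in a_5's list, so a_5 = brown.
The 6 still-open variables draw from only 6 values {blue, green, grey, purple, teal, white}, so each is used; only a_8 can be white, hence a_8 = white.
a_1, a_6, a_7 between them cover only {blue, grey, teal} — a naked triple. Remove those values from a_3.
Determined: a_4=black, a_5=brown, a_8=white. The other variables each still have more than one consistent value. That makes 3.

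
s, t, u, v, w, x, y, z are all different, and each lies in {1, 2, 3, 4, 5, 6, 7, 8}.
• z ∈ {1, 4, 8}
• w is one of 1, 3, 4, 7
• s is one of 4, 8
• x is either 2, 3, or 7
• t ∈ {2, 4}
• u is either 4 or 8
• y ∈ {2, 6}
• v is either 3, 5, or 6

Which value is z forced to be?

The 8 variables draw from only 8 values {1, 2, 3, 4, 5, 6, 7, 8}, so each is used; only v can be 5, hence v = 5.
The 7 still-open variables together cover exactly {1, 2, 3, 4, 6, 7, 8} — 7 values for 7 variables — and 6 appears only in y's list, so y = 6.
s and u between them cover only {4, 8} — a naked pair. Remove those values from t, w, z.
So z = 1.

1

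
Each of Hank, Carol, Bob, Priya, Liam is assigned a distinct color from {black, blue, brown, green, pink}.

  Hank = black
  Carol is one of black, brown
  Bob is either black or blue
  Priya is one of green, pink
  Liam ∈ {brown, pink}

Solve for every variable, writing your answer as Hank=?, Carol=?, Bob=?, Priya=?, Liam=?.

Hank must be black (only option left). Remove black from Carol, Bob.
Carol's domain is down to {brown}, so Carol = brown. Strike brown from Liam.
Bob must be blue (only option left).
Liam has just one choice, so Liam = pink. Eliminate pink elsewhere: Priya.
That leaves Priya = green.

Hank=black, Carol=brown, Bob=blue, Priya=green, Liam=pink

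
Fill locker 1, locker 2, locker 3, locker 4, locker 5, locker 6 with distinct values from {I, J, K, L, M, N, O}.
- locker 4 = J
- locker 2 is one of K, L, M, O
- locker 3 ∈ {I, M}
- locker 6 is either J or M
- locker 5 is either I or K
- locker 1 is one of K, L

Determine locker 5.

locker 4 must be J (only option left). Eliminate J elsewhere: locker 6.
locker 6 has just one choice, so locker 6 = M. So locker 2, locker 3 can't be M.
That leaves locker 3 = I. Remove I from locker 5.
So locker 5 = K.

K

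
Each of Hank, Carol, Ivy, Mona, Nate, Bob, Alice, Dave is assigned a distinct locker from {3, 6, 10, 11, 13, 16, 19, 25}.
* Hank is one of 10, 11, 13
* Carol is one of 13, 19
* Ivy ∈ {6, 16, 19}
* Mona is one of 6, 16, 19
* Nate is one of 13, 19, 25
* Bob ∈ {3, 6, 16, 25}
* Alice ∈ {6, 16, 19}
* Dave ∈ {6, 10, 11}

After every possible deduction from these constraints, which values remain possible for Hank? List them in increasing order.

Among the 8 variables, 3 fits only Bob (and all 8 values in {3, 6, 10, 11, 13, 16, 19, 25} must be used), so Bob = 3.
The 7 still-open variables draw from only 7 values {6, 10, 11, 13, 16, 19, 25}, so each is used; only Nate can be 25, hence Nate = 25.
Ivy, Mona, Alice share exactly the 3 values {6, 16, 19}; by pigeonhole those values go to them, so strike 6, 16, 19 from Carol, Dave.
Carol's domain is down to {13}, so Carol = 13. So Hank can't be 13.
No further eliminations apply; Hank can still be any of 10, 11.

10, 11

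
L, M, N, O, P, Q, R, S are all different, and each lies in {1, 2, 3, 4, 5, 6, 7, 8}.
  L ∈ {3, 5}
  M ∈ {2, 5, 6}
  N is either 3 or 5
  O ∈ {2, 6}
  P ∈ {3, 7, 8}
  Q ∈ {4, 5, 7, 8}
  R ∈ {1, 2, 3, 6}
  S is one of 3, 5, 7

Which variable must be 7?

The 8 variables draw from only 8 values {1, 2, 3, 4, 5, 6, 7, 8}, so each is used; only R can be 1, hence R = 1.
Among the 7 still-open variables, 4 fits only Q (and all 7 values in {2, 3, 4, 5, 6, 7, 8} must be used), so Q = 4.
Among the 6 still-open variables, 8 fits only P (and all 6 values in {2, 3, 5, 6, 7, 8} must be used), so P = 8.
The 5 still-open variables draw from only 5 values {2, 3, 5, 6, 7}, so each is used; only S can be 7, hence S = 7.

S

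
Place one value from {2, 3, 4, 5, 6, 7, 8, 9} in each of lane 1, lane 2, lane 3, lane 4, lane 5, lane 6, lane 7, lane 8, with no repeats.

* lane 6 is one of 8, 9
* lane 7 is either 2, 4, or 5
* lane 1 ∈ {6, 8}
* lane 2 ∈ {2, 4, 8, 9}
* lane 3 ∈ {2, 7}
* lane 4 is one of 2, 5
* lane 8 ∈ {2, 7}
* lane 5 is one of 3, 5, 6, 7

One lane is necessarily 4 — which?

The 8 variables together cover exactly {2, 3, 4, 5, 6, 7, 8, 9} — 8 values for 8 variables — and 3 appears only in lane 5's list, so lane 5 = 3.
Among the 7 still-open variables, 6 fits only lane 1 (and all 7 values in {2, 4, 5, 6, 7, 8, 9} must be used), so lane 1 = 6.
lane 3 and lane 8 share exactly the 2 values {2, 7}; by pigeonhole those values go to them, so strike 2, 7 from lane 2, lane 4, lane 7.
lane 4 has just one choice, so lane 4 = 5. So lane 7 can't be 5.

lane 7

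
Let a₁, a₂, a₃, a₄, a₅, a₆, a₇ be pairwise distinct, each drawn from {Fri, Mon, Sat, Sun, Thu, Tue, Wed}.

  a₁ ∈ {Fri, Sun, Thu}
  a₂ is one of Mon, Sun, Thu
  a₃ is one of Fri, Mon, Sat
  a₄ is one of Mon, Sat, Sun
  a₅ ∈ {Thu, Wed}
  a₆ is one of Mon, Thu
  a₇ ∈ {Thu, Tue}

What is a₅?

Wed

The 7 variables together cover exactly {Fri, Mon, Sat, Sun, Thu, Tue, Wed} — 7 values for 7 variables — and Tue appears only in a₇'s list, so a₇ = Tue.
The 6 still-open variables draw from only 6 values {Fri, Mon, Sat, Sun, Thu, Wed}, so each is used; only a₅ can be Wed, hence a₅ = Wed.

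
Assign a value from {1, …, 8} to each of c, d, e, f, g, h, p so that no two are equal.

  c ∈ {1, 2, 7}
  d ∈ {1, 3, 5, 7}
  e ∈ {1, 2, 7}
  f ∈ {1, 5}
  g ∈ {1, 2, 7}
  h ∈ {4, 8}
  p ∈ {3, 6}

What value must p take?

6

The 3 variables c, e, g are confined to {1, 2, 7}, which locks those values in; drop them from d, f.
That leaves f = 5. Strike 5 from d.
d's domain is down to {3}, so d = 3. Strike 3 from p.
So p = 6.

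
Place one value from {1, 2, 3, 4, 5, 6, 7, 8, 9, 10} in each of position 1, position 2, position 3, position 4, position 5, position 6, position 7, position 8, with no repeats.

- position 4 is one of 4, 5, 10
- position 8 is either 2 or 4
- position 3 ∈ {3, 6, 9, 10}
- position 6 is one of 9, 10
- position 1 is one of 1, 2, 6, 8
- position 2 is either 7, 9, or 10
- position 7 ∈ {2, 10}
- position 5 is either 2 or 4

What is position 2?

position 5 and position 8 share exactly the 2 values {2, 4}; by pigeonhole those values go to them, so strike 2, 4 from position 1, position 4, position 7.
position 7's domain is down to {10}, so position 7 = 10. Remove 10 from position 2, position 3, position 4, position 6.
position 4 has just one choice, so position 4 = 5.
That leaves position 6 = 9. So position 2, position 3 can't be 9.
So position 2 = 7.

7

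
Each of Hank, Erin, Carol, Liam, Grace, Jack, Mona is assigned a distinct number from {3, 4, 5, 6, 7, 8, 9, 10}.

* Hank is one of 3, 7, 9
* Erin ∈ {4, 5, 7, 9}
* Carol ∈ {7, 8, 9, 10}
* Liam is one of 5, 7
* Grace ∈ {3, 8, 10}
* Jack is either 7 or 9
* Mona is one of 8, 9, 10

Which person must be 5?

Among the 7 variables, 4 fits only Erin (and all 7 values in {3, 4, 5, 7, 8, 9, 10} must be used), so Erin = 4.
The 6 still-open variables draw from only 6 values {3, 5, 7, 8, 9, 10}, so each is used; only Liam can be 5, hence Liam = 5.

Liam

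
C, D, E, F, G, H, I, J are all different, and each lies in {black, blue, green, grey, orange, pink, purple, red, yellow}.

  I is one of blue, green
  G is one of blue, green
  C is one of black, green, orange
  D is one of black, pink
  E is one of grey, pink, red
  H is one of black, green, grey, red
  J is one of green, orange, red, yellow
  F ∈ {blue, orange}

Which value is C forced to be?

Among the 8 variables, yellow fits only J (and all 8 values in {black, blue, green, grey, orange, pink, red, yellow} must be used), so J = yellow.
The 2 variables G and I are confined to {blue, green}, which locks those values in; drop them from C, F, H.
F has just one choice, so F = orange. Remove orange from C.
So C = black.

black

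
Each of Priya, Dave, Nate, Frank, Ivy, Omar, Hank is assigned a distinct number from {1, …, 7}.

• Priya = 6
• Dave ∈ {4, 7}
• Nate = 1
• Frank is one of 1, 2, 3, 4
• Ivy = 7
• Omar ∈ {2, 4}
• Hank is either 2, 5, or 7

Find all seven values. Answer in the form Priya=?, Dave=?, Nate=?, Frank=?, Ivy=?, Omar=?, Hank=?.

Priya=6, Dave=4, Nate=1, Frank=3, Ivy=7, Omar=2, Hank=5

Priya must be 6 (only option left).
That leaves Nate = 1. Strike 1 from Frank.
Ivy's domain is down to {7}, so Ivy = 7. Eliminate 7 elsewhere: Dave, Hank.
Dave must be 4 (only option left). Strike 4 from Frank, Omar.
Omar's domain is down to {2}, so Omar = 2. Eliminate 2 elsewhere: Frank, Hank.
Hank must be 5 (only option left).
Frank's domain is down to {3}, so Frank = 3.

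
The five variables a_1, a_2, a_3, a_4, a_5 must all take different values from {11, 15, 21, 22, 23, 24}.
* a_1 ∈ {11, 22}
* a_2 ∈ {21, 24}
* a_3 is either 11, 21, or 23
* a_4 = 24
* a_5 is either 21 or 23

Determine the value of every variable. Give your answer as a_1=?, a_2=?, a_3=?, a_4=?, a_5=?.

a_1=22, a_2=21, a_3=11, a_4=24, a_5=23

a_4's domain is down to {24}, so a_4 = 24. Remove 24 from a_2.
a_2 has just one choice, so a_2 = 21. So a_3, a_5 can't be 21.
a_5 must be 23 (only option left). So a_3 can't be 23.
a_3 must be 11 (only option left). Eliminate 11 elsewhere: a_1.
That leaves a_1 = 22.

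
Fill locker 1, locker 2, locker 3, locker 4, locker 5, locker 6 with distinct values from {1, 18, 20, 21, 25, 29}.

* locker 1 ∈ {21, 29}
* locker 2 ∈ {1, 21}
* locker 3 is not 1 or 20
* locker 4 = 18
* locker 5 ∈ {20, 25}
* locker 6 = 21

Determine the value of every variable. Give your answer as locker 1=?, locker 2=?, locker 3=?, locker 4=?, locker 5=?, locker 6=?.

locker 1=29, locker 2=1, locker 3=25, locker 4=18, locker 5=20, locker 6=21

locker 4 must be 18 (only option left). Remove 18 from locker 3.
That leaves locker 6 = 21. So locker 1, locker 2, locker 3 can't be 21.
locker 1 has just one choice, so locker 1 = 29. Eliminate 29 elsewhere: locker 3.
locker 2's domain is down to {1}, so locker 2 = 1.
locker 3's domain is down to {25}, so locker 3 = 25. Eliminate 25 elsewhere: locker 5.
locker 5's domain is down to {20}, so locker 5 = 20.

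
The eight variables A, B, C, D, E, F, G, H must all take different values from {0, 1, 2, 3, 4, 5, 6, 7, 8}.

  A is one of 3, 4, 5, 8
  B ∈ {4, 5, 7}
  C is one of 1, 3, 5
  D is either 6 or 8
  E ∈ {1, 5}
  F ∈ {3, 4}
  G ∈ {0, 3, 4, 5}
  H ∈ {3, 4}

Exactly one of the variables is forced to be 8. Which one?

The 8 variables together cover exactly {0, 1, 3, 4, 5, 6, 7, 8} — 8 values for 8 variables — and 0 appears only in G's list, so G = 0.
The 7 still-open variables draw from only 7 values {1, 3, 4, 5, 6, 7, 8}, so each is used; only D can be 6, hence D = 6.
The 6 still-open variables draw from only 6 values {1, 3, 4, 5, 7, 8}, so each is used; only B can be 7, hence B = 7.
The 5 still-open variables together cover exactly {1, 3, 4, 5, 8} — 5 values for 5 variables — and 8 appears only in A's list, so A = 8.

A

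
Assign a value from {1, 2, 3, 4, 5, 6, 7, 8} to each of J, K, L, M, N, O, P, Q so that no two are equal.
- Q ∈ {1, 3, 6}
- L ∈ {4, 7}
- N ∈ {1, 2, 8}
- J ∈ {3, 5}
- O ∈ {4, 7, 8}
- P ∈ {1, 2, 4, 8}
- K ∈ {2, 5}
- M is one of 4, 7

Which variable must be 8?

O

The 8 variables together cover exactly {1, 2, 3, 4, 5, 6, 7, 8} — 8 values for 8 variables — and 6 appears only in Q's list, so Q = 6.
Among the 7 still-open variables, 3 fits only J (and all 7 values in {1, 2, 3, 4, 5, 7, 8} must be used), so J = 3.
Among the 6 still-open variables, 5 fits only K (and all 6 values in {1, 2, 4, 5, 7, 8} must be used), so K = 5.
L and M between them cover only {4, 7} — a naked pair. Remove those values from O, P.
So 8 goes to O.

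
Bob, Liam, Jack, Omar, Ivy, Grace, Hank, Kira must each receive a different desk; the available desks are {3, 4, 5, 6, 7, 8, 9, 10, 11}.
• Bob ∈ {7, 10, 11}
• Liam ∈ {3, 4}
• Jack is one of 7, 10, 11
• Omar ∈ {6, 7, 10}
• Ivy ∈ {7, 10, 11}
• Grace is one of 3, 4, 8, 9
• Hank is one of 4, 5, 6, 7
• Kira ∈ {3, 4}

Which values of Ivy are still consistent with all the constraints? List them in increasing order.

Liam and Kira between them cover only {3, 4} — a naked pair. Remove those values from Grace, Hank.
Bob, Jack, Ivy share exactly the 3 values {7, 10, 11}; by pigeonhole those values go to them, so strike 7, 10, 11 from Omar, Hank.
Omar has just one choice, so Omar = 6. Eliminate 6 elsewhere: Hank.
Hank's domain is down to {5}, so Hank = 5.
No further eliminations apply; Ivy can still be any of 7, 10, 11.

7, 10, 11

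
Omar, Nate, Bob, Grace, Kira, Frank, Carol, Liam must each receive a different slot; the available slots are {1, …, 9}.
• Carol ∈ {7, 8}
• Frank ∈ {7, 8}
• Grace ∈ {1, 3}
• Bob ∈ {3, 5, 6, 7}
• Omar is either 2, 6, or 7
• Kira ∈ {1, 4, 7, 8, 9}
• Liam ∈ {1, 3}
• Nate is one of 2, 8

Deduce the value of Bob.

5

The 2 variables Grace and Liam are confined to {1, 3}, which locks those values in; drop them from Bob, Kira.
Frank and Carol between them cover only {7, 8} — a naked pair. Remove those values from Omar, Nate, Bob, Kira.
Nate's domain is down to {2}, so Nate = 2. So Omar can't be 2.
Omar's domain is down to {6}, so Omar = 6. Remove 6 from Bob.
So Bob = 5.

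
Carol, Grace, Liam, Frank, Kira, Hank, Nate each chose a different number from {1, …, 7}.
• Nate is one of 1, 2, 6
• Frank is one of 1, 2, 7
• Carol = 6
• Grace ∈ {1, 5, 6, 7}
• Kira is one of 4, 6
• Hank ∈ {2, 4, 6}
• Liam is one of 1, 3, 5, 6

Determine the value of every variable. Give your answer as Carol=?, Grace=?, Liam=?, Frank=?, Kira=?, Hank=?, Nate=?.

Carol=6, Grace=5, Liam=3, Frank=7, Kira=4, Hank=2, Nate=1

Carol must be 6 (only option left). Eliminate 6 elsewhere: Grace, Liam, Kira, Hank, Nate.
That leaves Kira = 4. Remove 4 from Hank.
Hank has just one choice, so Hank = 2. So Frank, Nate can't be 2.
That leaves Nate = 1. So Grace, Liam, Frank can't be 1.
Frank has just one choice, so Frank = 7. Eliminate 7 elsewhere: Grace.
Grace has just one choice, so Grace = 5. Remove 5 from Liam.
Liam has just one choice, so Liam = 3.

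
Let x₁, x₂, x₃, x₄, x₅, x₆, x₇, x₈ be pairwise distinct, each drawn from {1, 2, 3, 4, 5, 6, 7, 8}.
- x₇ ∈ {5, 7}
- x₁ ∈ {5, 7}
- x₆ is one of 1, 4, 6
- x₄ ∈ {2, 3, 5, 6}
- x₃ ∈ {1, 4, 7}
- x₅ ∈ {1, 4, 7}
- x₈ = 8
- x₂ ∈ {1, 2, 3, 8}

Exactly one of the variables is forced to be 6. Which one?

x₈ has just one choice, so x₈ = 8. So x₂ can't be 8.
x₁ and x₇ share exactly the 2 values {5, 7}; by pigeonhole those values go to them, so strike 5, 7 from x₃, x₄, x₅.
The 2 variables x₃ and x₅ are confined to {1, 4}, which locks those values in; drop them from x₂, x₆.
So 6 goes to x₆.

x₆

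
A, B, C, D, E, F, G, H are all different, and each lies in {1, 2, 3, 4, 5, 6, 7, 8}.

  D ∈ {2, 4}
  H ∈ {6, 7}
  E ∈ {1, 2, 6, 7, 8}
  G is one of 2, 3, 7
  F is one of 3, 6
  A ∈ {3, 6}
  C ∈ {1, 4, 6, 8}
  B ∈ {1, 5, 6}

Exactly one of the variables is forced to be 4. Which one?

D

Among the 8 variables, 5 fits only B (and all 8 values in {1, 2, 3, 4, 5, 6, 7, 8} must be used), so B = 5.
A and F share exactly the 2 values {3, 6}; by pigeonhole those values go to them, so strike 3, 6 from C, E, G, H.
That leaves H = 7. Eliminate 7 elsewhere: E, G.
G's domain is down to {2}, so G = 2. Remove 2 from D, E.
So 4 goes to D.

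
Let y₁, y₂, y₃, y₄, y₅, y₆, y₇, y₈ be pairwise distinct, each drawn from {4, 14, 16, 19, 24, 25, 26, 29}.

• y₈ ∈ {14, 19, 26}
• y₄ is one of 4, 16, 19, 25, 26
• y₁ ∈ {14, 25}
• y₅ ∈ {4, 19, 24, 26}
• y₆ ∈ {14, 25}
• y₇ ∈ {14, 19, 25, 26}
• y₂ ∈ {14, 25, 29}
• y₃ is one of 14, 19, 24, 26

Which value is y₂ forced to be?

29

The 8 variables draw from only 8 values {4, 14, 16, 19, 24, 25, 26, 29}, so each is used; only y₄ can be 16, hence y₄ = 16.
Among the 7 still-open variables, 4 fits only y₅ (and all 7 values in {4, 14, 19, 24, 25, 26, 29} must be used), so y₅ = 4.
The 6 still-open variables together cover exactly {14, 19, 24, 25, 26, 29} — 6 values for 6 variables — and 24 appears only in y₃'s list, so y₃ = 24.
Among the 5 still-open variables, 29 fits only y₂ (and all 5 values in {14, 19, 25, 26, 29} must be used), so y₂ = 29.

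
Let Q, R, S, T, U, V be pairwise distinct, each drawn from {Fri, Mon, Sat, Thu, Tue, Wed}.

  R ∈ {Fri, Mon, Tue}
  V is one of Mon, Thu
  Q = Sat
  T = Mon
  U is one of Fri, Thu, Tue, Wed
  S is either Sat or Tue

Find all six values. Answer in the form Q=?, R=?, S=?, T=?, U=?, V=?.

Q=Sat, R=Fri, S=Tue, T=Mon, U=Wed, V=Thu

Q's domain is down to {Sat}, so Q = Sat. So S can't be Sat.
S has just one choice, so S = Tue. Remove Tue from R, U.
That leaves T = Mon. Strike Mon from R, V.
V has just one choice, so V = Thu. Remove Thu from U.
R's domain is down to {Fri}, so R = Fri. So U can't be Fri.
U's domain is down to {Wed}, so U = Wed.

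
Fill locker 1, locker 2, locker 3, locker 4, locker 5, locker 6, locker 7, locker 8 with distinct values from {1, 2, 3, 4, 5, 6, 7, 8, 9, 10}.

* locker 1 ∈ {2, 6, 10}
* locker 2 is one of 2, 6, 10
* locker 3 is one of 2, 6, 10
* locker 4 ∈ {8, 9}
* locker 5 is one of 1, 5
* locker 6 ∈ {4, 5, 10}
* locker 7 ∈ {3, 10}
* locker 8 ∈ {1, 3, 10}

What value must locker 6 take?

4

locker 1, locker 2, locker 3 between them cover only {2, 6, 10} — a naked triple. Remove those values from locker 6, locker 7, locker 8.
locker 7 must be 3 (only option left). Strike 3 from locker 8.
locker 8 has just one choice, so locker 8 = 1. So locker 5 can't be 1.
That leaves locker 5 = 5. Remove 5 from locker 6.
So locker 6 = 4.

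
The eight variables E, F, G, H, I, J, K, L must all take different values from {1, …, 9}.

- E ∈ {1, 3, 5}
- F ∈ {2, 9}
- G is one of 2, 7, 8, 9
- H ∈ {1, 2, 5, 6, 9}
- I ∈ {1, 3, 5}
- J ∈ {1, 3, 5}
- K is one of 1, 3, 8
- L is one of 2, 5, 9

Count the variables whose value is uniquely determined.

3

The 8 variables together cover exactly {1, 2, 3, 5, 6, 7, 8, 9} — 8 values for 8 variables — and 6 appears only in H's list, so H = 6.
The 7 still-open variables draw from only 7 values {1, 2, 3, 5, 7, 8, 9}, so each is used; only G can be 7, hence G = 7.
Among the 6 still-open variables, 8 fits only K (and all 6 values in {1, 2, 3, 5, 8, 9} must be used), so K = 8.
E, I, J share exactly the 3 values {1, 3, 5}; by pigeonhole those values go to them, so strike 1, 3, 5 from L.
Determined: G=7, H=6, K=8. The other variables each still have more than one consistent value. That makes 3.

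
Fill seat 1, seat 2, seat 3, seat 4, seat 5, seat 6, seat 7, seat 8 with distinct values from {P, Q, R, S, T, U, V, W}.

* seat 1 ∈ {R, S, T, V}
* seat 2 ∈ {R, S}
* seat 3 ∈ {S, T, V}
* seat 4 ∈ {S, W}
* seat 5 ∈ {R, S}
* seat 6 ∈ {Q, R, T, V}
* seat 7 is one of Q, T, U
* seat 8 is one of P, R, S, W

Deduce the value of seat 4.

W

Among the 8 variables, P fits only seat 8 (and all 8 values in {P, Q, R, S, T, U, V, W} must be used), so seat 8 = P.
The 7 still-open variables draw from only 7 values {Q, R, S, T, U, V, W}, so each is used; only seat 7 can be U, hence seat 7 = U.
The 6 still-open variables draw from only 6 values {Q, R, S, T, V, W}, so each is used; only seat 6 can be Q, hence seat 6 = Q.
Among the 5 still-open variables, W fits only seat 4 (and all 5 values in {R, S, T, V, W} must be used), so seat 4 = W.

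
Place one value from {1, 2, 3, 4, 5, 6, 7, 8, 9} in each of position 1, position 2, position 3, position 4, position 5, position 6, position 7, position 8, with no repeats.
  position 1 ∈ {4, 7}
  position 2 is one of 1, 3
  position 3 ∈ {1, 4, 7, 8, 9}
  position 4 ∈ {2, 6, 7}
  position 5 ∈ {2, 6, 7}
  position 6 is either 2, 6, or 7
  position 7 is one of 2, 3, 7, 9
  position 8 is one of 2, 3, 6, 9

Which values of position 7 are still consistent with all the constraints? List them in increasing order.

3, 9

Among the 8 variables, 8 fits only position 3 (and all 8 values in {1, 2, 3, 4, 6, 7, 8, 9} must be used), so position 3 = 8.
The 7 still-open variables draw from only 7 values {1, 2, 3, 4, 6, 7, 9}, so each is used; only position 2 can be 1, hence position 2 = 1.
The 6 still-open variables draw from only 6 values {2, 3, 4, 6, 7, 9}, so each is used; only position 1 can be 4, hence position 1 = 4.
position 4, position 5, position 6 share exactly the 3 values {2, 6, 7}; by pigeonhole those values go to them, so strike 2, 6, 7 from position 7, position 8.
No further eliminations apply; position 7 can still be any of 3, 9.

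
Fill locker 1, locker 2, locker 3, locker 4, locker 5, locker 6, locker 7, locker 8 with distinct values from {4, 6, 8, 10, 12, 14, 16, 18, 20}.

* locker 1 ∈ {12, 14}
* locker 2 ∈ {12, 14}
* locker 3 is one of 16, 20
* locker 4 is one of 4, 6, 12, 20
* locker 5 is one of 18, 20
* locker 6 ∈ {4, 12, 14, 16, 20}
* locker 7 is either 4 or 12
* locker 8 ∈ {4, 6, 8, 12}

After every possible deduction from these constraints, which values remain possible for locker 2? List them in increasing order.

The 8 variables draw from only 8 values {4, 6, 8, 12, 14, 16, 18, 20}, so each is used; only locker 8 can be 8, hence locker 8 = 8.
The 7 still-open variables draw from only 7 values {4, 6, 12, 14, 16, 18, 20}, so each is used; only locker 4 can be 6, hence locker 4 = 6.
The 6 still-open variables together cover exactly {4, 12, 14, 16, 18, 20} — 6 values for 6 variables — and 18 appears only in locker 5's list, so locker 5 = 18.
The 2 variables locker 1 and locker 2 are confined to {12, 14}, which locks those values in; drop them from locker 6, locker 7.
locker 7 has just one choice, so locker 7 = 4. So locker 6 can't be 4.
No further eliminations apply; locker 2 can still be any of 12, 14.

12, 14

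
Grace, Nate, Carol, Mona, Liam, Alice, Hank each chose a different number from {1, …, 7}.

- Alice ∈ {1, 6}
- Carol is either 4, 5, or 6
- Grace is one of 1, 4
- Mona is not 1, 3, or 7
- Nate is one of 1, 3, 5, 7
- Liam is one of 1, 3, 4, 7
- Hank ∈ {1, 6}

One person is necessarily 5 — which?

The 7 variables together cover exactly {1, 2, 3, 4, 5, 6, 7} — 7 values for 7 variables — and 2 appears only in Mona's list, so Mona = 2.
Alice and Hank between them cover only {1, 6} — a naked pair. Remove those values from Grace, Nate, Carol, Liam.
That leaves Grace = 4. Remove 4 from Carol, Liam.
So 5 goes to Carol.

Carol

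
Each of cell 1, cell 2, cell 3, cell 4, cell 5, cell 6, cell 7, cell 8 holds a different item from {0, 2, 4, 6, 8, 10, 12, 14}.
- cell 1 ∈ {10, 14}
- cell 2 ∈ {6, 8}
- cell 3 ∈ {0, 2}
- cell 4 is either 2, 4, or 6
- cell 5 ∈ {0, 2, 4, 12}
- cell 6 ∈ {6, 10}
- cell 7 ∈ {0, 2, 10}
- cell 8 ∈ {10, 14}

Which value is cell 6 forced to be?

The 8 variables draw from only 8 values {0, 2, 4, 6, 8, 10, 12, 14}, so each is used; only cell 2 can be 8, hence cell 2 = 8.
Among the 7 still-open variables, 12 fits only cell 5 (and all 7 values in {0, 2, 4, 6, 10, 12, 14} must be used), so cell 5 = 12.
The 6 still-open variables draw from only 6 values {0, 2, 4, 6, 10, 14}, so each is used; only cell 4 can be 4, hence cell 4 = 4.
The 5 still-open variables together cover exactly {0, 2, 6, 10, 14} — 5 values for 5 variables — and 6 appears only in cell 6's list, so cell 6 = 6.

6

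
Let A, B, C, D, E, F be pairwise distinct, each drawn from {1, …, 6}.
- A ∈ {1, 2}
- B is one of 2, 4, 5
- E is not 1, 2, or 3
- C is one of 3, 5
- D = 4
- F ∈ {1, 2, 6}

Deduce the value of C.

D has just one choice, so D = 4. Remove 4 from B, E.
The 5 still-open variables draw from only 5 values {1, 2, 3, 5, 6}, so each is used; only C can be 3, hence C = 3.

3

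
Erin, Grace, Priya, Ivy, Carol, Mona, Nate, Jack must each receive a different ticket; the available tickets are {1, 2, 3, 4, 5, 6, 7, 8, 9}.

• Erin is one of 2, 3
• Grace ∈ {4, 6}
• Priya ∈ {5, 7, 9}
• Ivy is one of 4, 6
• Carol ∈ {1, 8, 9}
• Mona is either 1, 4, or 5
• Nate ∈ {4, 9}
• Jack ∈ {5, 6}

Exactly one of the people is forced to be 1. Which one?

Grace and Ivy between them cover only {4, 6} — a naked pair. Remove those values from Mona, Nate, Jack.
Nate has just one choice, so Nate = 9. Eliminate 9 elsewhere: Priya, Carol.
Jack's domain is down to {5}, so Jack = 5. Strike 5 from Priya, Mona.
So 1 goes to Mona.

Mona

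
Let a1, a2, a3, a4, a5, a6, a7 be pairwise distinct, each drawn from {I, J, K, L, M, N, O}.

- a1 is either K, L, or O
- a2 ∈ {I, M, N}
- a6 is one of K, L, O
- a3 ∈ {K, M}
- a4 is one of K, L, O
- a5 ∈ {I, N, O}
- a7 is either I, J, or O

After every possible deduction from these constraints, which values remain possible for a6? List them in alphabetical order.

K, L, O

The 7 variables draw from only 7 values {I, J, K, L, M, N, O}, so each is used; only a7 can be J, hence a7 = J.
a1, a4, a6 share exactly the 3 values {K, L, O}; by pigeonhole those values go to them, so strike K, L, O from a3, a5.
a3's domain is down to {M}, so a3 = M. Remove M from a2.
No further eliminations apply; a6 can still be any of K, L, O.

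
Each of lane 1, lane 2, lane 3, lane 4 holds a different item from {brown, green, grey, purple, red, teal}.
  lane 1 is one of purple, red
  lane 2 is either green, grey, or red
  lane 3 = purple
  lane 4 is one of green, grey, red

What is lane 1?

lane 3 has just one choice, so lane 3 = purple. Remove purple from lane 1.
So lane 1 = red.

red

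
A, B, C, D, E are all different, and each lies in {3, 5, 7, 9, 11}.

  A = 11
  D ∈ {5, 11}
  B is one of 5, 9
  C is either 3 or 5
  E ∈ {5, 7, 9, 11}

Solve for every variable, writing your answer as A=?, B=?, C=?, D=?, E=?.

A=11, B=9, C=3, D=5, E=7

A must be 11 (only option left). Remove 11 from D, E.
D must be 5 (only option left). Strike 5 from B, C, E.
B has just one choice, so B = 9. Strike 9 from E.
That leaves C = 3.
E has just one choice, so E = 7.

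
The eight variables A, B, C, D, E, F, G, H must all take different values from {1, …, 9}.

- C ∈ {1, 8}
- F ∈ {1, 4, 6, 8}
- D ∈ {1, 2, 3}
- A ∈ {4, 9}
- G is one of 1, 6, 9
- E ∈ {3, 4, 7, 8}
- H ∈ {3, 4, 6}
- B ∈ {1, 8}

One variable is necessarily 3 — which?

The 8 variables draw from only 8 values {1, 2, 3, 4, 6, 7, 8, 9}, so each is used; only D can be 2, hence D = 2.
Among the 7 still-open variables, 7 fits only E (and all 7 values in {1, 3, 4, 6, 7, 8, 9} must be used), so E = 7.
The 6 still-open variables draw from only 6 values {1, 3, 4, 6, 8, 9}, so each is used; only H can be 3, hence H = 3.

H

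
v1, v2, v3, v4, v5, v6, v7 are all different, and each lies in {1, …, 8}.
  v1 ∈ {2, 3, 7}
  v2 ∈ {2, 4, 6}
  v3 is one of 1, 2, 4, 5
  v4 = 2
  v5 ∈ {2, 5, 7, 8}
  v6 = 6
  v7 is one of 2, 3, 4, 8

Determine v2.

v4 must be 2 (only option left). So v1, v2, v3, v5, v7 can't be 2.
v6 must be 6 (only option left). Strike 6 from v2.
So v2 = 4.

4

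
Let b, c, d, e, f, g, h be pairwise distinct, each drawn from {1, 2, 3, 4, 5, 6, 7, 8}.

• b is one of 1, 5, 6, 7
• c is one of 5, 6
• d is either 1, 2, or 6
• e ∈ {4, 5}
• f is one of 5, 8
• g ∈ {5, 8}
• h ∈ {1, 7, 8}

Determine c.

6

The 7 variables together cover exactly {1, 2, 4, 5, 6, 7, 8} — 7 values for 7 variables — and 2 appears only in d's list, so d = 2.
The 6 still-open variables draw from only 6 values {1, 4, 5, 6, 7, 8}, so each is used; only e can be 4, hence e = 4.
The 2 variables f and g are confined to {5, 8}, which locks those values in; drop them from b, c, h.
So c = 6.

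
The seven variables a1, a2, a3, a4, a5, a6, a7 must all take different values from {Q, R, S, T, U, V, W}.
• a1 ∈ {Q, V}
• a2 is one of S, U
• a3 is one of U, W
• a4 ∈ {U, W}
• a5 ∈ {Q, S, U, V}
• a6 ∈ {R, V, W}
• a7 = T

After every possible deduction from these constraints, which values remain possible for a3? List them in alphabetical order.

a7's domain is down to {T}, so a7 = T.
The 6 still-open variables draw from only 6 values {Q, R, S, U, V, W}, so each is used; only a6 can be R, hence a6 = R.
a3 and a4 between them cover only {U, W} — a naked pair. Remove those values from a2, a5.
a2 has just one choice, so a2 = S. So a5 can't be S.
No further eliminations apply; a3 can still be any of U, W.

U, W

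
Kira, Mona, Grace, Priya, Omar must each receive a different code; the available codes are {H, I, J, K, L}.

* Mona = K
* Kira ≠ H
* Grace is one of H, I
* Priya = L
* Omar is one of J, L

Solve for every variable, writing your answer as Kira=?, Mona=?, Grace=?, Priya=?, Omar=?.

Kira=I, Mona=K, Grace=H, Priya=L, Omar=J

Mona's domain is down to {K}, so Mona = K. Eliminate K elsewhere: Kira.
Priya has just one choice, so Priya = L. Remove L from Kira, Omar.
Omar has just one choice, so Omar = J. Remove J from Kira.
Kira must be I (only option left). So Grace can't be I.
Grace must be H (only option left).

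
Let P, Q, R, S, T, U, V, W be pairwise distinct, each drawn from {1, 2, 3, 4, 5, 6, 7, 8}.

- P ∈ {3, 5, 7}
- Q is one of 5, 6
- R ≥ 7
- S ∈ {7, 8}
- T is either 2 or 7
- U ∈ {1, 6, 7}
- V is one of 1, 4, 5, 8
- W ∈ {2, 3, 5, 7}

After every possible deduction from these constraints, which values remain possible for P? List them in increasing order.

3, 5

The 8 variables draw from only 8 values {1, 2, 3, 4, 5, 6, 7, 8}, so each is used; only V can be 4, hence V = 4.
Among the 7 still-open variables, 1 fits only U (and all 7 values in {1, 2, 3, 5, 6, 7, 8} must be used), so U = 1.
The 6 still-open variables together cover exactly {2, 3, 5, 6, 7, 8} — 6 values for 6 variables — and 6 appears only in Q's list, so Q = 6.
R and S between them cover only {7, 8} — a naked pair. Remove those values from P, T, W.
T's domain is down to {2}, so T = 2. So W can't be 2.
No further eliminations apply; P can still be any of 3, 5.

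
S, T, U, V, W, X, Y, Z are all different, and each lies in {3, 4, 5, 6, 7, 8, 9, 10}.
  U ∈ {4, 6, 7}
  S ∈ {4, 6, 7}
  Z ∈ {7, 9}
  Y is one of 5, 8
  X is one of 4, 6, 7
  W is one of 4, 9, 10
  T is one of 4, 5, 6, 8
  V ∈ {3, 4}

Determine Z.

The 8 variables together cover exactly {3, 4, 5, 6, 7, 8, 9, 10} — 8 values for 8 variables — and 3 appears only in V's list, so V = 3.
The 7 still-open variables together cover exactly {4, 5, 6, 7, 8, 9, 10} — 7 values for 7 variables — and 10 appears only in W's list, so W = 10.
The 6 still-open variables together cover exactly {4, 5, 6, 7, 8, 9} — 6 values for 6 variables — and 9 appears only in Z's list, so Z = 9.

9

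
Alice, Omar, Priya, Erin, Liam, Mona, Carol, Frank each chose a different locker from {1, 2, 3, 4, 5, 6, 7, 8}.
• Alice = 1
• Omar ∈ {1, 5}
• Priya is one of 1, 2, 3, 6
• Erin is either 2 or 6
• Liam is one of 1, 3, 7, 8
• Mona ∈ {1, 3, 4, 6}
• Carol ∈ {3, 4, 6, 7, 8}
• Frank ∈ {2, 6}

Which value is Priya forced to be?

Alice's domain is down to {1}, so Alice = 1. Eliminate 1 elsewhere: Omar, Priya, Liam, Mona.
Omar must be 5 (only option left).
Erin and Frank share exactly the 2 values {2, 6}; by pigeonhole those values go to them, so strike 2, 6 from Priya, Mona, Carol.
So Priya = 3.

3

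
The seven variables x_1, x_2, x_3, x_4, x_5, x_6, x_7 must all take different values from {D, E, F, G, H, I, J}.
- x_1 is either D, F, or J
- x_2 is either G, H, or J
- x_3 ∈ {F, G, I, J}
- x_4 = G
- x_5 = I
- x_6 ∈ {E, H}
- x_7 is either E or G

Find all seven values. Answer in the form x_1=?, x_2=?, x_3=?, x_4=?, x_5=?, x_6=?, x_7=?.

x_4 must be G (only option left). Remove G from x_2, x_3, x_7.
x_5's domain is down to {I}, so x_5 = I. So x_3 can't be I.
x_7 must be E (only option left). Strike E from x_6.
x_6's domain is down to {H}, so x_6 = H. Strike H from x_2.
x_2 has just one choice, so x_2 = J. Strike J from x_1, x_3.
That leaves x_3 = F. Remove F from x_1.
x_1 has just one choice, so x_1 = D.

x_1=D, x_2=J, x_3=F, x_4=G, x_5=I, x_6=H, x_7=E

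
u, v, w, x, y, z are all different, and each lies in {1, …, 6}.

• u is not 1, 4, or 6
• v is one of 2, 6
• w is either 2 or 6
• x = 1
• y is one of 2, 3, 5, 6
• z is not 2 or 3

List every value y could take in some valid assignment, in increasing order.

x must be 1 (only option left). So z can't be 1.
The 5 still-open variables draw from only 5 values {2, 3, 4, 5, 6}, so each is used; only z can be 4, hence z = 4.
The 2 variables v and w are confined to {2, 6}, which locks those values in; drop them from u, y.
No further eliminations apply; y can still be any of 3, 5.

3, 5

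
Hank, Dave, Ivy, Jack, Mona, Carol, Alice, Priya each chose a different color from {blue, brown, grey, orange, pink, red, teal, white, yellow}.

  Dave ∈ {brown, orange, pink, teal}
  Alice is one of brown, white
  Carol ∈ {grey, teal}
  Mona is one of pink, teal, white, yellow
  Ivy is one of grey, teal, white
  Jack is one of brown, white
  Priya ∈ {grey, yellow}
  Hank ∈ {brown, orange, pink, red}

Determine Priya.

yellow

The 8 variables draw from only 8 values {brown, grey, orange, pink, red, teal, white, yellow}, so each is used; only Hank can be red, hence Hank = red.
The 7 still-open variables draw from only 7 values {brown, grey, orange, pink, teal, white, yellow}, so each is used; only Dave can be orange, hence Dave = orange.
The 6 still-open variables draw from only 6 values {brown, grey, pink, teal, white, yellow}, so each is used; only Mona can be pink, hence Mona = pink.
The 5 still-open variables together cover exactly {brown, grey, teal, white, yellow} — 5 values for 5 variables — and yellow appears only in Priya's list, so Priya = yellow.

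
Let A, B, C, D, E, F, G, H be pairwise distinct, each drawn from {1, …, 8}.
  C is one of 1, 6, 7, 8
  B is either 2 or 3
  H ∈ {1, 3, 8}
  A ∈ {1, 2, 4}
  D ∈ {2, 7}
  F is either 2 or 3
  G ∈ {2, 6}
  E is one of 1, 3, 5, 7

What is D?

The 8 variables together cover exactly {1, 2, 3, 4, 5, 6, 7, 8} — 8 values for 8 variables — and 4 appears only in A's list, so A = 4.
The 7 still-open variables draw from only 7 values {1, 2, 3, 5, 6, 7, 8}, so each is used; only E can be 5, hence E = 5.
The 2 variables B and F are confined to {2, 3}, which locks those values in; drop them from D, G, H.
So D = 7.

7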